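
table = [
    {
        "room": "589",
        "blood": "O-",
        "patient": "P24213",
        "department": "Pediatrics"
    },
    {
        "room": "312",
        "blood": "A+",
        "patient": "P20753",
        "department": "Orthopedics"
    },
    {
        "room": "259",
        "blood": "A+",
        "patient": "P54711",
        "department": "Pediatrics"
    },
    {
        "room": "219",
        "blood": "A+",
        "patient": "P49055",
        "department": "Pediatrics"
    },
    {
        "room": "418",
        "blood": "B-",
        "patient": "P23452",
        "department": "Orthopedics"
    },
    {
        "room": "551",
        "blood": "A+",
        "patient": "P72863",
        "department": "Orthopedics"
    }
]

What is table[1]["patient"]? "P20753"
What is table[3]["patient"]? "P49055"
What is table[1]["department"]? "Orthopedics"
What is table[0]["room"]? "589"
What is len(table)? 6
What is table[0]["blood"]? "O-"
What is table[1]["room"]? "312"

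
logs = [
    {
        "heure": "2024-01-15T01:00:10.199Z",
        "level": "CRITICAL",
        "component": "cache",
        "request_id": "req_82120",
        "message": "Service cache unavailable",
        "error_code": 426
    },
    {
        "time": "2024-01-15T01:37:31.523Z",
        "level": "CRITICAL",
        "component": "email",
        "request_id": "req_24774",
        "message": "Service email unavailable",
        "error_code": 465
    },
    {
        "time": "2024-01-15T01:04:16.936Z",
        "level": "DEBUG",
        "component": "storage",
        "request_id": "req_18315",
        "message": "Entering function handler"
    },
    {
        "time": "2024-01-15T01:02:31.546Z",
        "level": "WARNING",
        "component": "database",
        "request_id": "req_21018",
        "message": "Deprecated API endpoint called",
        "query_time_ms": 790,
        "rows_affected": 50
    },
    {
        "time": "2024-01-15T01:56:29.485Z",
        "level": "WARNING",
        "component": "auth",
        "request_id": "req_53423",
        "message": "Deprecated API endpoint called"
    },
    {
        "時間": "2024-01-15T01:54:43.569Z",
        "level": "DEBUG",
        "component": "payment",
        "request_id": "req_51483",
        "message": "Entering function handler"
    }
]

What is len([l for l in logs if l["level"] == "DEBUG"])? 2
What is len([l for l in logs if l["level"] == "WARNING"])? 2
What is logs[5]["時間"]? "2024-01-15T01:54:43.569Z"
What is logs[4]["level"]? "WARNING"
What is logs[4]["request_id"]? "req_53423"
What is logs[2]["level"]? "DEBUG"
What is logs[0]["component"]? "cache"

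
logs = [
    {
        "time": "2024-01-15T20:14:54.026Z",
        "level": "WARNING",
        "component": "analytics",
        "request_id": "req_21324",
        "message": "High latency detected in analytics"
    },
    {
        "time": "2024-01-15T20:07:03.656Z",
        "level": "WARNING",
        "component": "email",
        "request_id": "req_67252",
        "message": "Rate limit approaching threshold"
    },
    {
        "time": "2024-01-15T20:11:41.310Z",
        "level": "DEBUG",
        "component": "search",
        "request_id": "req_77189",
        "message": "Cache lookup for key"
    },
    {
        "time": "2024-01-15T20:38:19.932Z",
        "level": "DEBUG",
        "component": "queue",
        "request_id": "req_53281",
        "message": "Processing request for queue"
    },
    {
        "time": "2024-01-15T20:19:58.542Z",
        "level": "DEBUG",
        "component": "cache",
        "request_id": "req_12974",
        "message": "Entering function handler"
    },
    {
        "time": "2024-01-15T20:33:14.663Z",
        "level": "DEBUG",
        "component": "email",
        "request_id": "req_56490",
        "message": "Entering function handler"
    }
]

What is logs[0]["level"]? "WARNING"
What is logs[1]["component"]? "email"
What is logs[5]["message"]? "Entering function handler"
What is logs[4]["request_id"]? "req_12974"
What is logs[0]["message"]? "High latency detected in analytics"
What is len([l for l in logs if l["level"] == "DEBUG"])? 4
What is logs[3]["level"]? "DEBUG"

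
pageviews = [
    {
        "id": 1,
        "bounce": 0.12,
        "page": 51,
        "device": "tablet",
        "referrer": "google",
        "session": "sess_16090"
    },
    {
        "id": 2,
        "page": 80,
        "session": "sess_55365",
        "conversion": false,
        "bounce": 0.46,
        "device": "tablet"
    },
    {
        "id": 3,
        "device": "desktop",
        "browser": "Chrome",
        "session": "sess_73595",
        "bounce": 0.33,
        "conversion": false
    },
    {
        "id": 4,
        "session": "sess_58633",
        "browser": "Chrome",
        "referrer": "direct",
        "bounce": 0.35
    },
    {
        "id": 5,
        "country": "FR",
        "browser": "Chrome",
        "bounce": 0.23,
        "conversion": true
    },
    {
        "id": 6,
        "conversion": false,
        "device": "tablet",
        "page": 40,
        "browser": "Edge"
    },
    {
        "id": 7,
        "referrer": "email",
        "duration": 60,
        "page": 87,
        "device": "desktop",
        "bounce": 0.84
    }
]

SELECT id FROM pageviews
[1, 2, 3, 4, 5, 6, 7]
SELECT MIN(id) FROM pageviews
1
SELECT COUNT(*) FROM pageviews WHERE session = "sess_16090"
1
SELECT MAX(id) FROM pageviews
7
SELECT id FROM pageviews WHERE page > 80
[7]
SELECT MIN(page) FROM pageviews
40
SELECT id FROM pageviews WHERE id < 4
[1, 2, 3]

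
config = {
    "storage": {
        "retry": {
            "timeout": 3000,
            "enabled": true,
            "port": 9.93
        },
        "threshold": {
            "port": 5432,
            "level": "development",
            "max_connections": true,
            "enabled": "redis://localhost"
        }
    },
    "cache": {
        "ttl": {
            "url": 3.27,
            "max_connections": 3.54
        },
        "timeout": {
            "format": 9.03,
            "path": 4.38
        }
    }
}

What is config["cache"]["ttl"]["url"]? 3.27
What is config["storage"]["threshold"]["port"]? 5432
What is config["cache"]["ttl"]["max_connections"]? 3.54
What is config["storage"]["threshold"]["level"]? "development"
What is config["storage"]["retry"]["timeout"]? 3000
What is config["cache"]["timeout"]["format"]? 9.03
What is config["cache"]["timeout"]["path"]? 4.38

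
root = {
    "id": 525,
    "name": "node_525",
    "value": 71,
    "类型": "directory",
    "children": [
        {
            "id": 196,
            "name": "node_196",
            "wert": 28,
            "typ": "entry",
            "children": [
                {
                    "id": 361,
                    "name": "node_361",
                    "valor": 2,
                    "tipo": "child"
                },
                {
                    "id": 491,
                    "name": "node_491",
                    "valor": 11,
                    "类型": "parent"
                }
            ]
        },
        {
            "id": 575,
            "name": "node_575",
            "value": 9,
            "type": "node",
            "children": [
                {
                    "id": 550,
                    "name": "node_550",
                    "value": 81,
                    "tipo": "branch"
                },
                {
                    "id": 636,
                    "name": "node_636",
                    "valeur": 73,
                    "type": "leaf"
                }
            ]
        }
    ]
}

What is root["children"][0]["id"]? 196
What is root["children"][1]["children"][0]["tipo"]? "branch"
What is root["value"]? 71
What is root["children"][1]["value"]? 9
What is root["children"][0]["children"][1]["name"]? "node_491"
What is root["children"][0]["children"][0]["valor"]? 2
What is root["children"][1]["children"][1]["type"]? "leaf"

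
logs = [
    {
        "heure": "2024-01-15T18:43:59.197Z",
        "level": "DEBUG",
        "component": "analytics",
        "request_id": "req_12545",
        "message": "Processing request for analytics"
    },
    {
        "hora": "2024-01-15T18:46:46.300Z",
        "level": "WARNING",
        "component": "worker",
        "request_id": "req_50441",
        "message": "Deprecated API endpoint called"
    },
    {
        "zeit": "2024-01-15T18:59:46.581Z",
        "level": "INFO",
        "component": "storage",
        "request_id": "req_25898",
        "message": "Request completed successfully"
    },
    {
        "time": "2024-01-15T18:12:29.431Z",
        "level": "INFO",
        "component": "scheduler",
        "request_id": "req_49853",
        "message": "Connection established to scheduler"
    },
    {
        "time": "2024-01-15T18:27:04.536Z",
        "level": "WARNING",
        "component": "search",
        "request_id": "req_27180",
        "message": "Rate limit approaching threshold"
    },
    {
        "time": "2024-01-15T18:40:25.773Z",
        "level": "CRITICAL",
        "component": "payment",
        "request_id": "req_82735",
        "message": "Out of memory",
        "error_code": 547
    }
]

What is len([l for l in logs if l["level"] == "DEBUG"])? 1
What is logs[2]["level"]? "INFO"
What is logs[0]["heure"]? "2024-01-15T18:43:59.197Z"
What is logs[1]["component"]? "worker"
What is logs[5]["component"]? "payment"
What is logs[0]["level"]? "DEBUG"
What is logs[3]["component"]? "scheduler"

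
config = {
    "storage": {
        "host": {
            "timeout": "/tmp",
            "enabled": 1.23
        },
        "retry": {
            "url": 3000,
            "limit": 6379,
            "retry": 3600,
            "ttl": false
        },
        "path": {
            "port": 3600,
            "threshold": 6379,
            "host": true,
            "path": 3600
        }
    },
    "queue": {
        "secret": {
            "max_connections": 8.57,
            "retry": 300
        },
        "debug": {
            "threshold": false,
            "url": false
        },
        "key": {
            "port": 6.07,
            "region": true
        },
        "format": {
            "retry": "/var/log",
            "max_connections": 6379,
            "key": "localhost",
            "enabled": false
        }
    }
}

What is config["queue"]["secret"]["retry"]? 300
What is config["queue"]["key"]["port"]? 6.07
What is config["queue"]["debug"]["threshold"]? False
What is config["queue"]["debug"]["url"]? False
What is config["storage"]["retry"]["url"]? 3000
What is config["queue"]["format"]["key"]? "localhost"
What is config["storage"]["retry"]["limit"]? 6379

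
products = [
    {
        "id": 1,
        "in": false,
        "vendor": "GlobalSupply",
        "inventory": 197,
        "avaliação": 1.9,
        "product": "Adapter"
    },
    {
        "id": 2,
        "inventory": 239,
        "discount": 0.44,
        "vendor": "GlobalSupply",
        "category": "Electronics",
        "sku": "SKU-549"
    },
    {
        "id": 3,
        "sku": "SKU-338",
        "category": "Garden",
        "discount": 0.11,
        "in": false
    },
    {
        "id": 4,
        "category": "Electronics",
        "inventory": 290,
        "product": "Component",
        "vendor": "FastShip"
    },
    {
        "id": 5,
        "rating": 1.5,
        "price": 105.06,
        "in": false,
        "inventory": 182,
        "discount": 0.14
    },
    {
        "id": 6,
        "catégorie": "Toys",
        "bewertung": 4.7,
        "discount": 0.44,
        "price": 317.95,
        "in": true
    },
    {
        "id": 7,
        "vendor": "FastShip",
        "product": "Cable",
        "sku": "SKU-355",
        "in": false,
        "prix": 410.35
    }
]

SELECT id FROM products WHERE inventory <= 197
[1, 5]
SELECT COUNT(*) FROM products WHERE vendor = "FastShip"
2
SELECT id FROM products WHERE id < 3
[1, 2]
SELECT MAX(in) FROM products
True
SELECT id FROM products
[1, 2, 3, 4, 5, 6, 7]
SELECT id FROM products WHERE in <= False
[1, 3, 5, 7]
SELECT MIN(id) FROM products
1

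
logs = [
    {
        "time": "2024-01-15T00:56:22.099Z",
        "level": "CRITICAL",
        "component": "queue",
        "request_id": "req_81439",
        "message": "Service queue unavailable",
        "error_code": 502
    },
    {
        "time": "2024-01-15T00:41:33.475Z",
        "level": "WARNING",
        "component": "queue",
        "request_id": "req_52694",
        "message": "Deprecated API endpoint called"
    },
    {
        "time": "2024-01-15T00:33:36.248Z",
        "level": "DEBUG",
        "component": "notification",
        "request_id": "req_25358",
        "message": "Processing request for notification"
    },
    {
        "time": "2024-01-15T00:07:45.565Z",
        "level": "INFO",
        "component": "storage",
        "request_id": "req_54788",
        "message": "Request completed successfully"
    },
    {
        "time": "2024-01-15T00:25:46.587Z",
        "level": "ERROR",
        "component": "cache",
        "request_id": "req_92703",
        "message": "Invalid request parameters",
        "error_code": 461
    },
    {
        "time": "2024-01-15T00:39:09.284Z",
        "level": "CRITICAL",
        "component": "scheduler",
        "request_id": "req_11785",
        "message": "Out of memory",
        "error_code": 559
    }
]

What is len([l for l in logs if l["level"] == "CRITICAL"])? 2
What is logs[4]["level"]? "ERROR"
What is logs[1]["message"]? "Deprecated API endpoint called"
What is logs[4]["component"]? "cache"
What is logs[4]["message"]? "Invalid request parameters"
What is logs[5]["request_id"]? "req_11785"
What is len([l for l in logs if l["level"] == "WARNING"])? 1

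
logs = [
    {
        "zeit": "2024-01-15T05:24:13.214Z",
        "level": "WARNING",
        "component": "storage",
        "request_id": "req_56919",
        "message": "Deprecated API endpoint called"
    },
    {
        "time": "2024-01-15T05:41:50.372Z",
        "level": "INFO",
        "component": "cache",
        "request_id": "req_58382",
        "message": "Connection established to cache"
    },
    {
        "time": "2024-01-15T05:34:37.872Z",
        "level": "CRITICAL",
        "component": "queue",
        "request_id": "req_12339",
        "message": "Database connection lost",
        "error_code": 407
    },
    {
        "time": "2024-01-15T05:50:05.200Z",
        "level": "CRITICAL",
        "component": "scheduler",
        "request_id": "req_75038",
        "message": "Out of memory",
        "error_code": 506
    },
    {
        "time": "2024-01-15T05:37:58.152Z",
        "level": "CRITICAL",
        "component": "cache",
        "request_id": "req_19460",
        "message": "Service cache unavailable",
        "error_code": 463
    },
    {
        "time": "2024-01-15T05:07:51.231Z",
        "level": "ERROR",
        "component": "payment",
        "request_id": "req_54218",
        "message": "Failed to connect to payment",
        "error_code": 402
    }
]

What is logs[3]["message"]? "Out of memory"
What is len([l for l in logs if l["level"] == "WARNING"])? 1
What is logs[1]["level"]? "INFO"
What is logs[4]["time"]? "2024-01-15T05:37:58.152Z"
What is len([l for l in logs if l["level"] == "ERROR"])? 1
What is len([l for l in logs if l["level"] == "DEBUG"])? 0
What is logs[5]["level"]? "ERROR"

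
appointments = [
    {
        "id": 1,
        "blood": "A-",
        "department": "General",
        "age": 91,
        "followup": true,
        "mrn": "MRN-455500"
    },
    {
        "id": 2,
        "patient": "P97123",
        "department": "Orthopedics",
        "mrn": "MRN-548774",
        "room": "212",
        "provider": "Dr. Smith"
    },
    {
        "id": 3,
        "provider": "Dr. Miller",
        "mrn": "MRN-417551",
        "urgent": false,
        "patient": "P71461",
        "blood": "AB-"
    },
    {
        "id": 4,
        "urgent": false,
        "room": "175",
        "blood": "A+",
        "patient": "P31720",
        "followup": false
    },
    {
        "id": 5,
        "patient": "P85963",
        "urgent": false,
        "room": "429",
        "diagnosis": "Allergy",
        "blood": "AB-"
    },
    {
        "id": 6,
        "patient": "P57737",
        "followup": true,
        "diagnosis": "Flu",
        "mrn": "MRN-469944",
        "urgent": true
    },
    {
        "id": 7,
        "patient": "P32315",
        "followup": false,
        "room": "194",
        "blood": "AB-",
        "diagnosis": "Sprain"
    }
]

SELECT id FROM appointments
[1, 2, 3, 4, 5, 6, 7]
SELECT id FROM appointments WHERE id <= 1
[1]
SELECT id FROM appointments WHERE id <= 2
[1, 2]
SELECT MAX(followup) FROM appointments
True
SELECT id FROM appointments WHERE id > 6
[7]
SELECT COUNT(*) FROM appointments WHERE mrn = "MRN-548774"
1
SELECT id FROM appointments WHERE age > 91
[]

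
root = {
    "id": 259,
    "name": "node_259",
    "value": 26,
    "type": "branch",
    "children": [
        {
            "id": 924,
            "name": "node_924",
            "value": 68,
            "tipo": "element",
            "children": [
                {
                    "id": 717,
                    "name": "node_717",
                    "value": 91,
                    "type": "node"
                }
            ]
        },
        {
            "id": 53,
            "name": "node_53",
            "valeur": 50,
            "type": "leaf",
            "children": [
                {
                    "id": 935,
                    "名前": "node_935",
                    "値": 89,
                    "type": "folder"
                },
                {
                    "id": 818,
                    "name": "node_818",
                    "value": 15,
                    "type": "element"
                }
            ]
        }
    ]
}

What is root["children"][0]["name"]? "node_924"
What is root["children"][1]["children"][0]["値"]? 89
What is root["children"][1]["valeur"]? 50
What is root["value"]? 26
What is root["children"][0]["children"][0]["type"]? "node"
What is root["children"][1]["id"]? 53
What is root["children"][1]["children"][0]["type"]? "folder"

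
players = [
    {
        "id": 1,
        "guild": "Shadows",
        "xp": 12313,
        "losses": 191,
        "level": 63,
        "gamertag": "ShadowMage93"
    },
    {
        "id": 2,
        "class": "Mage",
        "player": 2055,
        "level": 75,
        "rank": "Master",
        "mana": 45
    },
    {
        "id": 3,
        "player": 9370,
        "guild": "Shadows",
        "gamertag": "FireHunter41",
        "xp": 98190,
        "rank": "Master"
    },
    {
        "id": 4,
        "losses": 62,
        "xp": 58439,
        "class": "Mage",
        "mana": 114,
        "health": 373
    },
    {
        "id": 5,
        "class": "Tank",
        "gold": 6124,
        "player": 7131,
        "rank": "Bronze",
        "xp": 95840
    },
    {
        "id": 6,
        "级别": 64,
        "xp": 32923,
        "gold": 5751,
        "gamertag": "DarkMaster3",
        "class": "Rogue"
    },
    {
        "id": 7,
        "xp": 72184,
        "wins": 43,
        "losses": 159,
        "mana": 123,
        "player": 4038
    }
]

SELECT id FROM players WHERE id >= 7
[7]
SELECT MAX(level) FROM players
75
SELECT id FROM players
[1, 2, 3, 4, 5, 6, 7]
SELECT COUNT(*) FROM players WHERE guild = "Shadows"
2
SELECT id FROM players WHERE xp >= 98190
[3]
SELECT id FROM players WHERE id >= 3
[3, 4, 5, 6, 7]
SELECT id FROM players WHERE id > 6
[7]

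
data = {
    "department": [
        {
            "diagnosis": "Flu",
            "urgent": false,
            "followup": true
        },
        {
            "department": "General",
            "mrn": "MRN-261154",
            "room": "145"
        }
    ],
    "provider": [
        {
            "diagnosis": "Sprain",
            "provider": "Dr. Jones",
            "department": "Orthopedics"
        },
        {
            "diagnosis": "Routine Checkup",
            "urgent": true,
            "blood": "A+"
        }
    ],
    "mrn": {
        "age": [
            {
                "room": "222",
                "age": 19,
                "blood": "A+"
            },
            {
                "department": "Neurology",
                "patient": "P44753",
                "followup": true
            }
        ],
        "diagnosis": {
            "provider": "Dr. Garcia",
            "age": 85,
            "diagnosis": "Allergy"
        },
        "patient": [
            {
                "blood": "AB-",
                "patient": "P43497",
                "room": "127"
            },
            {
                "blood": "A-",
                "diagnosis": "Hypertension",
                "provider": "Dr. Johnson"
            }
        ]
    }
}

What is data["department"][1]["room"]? "145"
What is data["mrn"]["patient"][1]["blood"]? "A-"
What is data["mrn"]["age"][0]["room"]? "222"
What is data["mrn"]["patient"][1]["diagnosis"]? "Hypertension"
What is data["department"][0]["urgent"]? False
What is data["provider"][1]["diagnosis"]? "Routine Checkup"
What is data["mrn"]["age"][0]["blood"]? "A+"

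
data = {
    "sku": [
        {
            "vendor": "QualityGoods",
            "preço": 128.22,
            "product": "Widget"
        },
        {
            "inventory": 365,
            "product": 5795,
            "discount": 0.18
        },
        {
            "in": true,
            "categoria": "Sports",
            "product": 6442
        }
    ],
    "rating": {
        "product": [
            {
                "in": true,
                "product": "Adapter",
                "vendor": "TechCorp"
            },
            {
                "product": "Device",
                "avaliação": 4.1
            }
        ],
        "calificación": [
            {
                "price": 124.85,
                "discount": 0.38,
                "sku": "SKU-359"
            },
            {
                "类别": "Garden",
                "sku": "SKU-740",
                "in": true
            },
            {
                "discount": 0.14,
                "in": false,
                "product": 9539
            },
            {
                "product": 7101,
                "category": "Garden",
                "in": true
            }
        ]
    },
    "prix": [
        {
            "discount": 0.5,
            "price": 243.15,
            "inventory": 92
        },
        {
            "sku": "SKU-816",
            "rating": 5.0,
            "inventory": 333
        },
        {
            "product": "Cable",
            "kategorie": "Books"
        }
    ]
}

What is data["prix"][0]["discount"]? 0.5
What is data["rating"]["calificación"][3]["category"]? "Garden"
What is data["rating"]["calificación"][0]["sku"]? "SKU-359"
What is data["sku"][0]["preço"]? 128.22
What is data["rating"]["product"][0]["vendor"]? "TechCorp"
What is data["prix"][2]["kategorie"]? "Books"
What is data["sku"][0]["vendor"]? "QualityGoods"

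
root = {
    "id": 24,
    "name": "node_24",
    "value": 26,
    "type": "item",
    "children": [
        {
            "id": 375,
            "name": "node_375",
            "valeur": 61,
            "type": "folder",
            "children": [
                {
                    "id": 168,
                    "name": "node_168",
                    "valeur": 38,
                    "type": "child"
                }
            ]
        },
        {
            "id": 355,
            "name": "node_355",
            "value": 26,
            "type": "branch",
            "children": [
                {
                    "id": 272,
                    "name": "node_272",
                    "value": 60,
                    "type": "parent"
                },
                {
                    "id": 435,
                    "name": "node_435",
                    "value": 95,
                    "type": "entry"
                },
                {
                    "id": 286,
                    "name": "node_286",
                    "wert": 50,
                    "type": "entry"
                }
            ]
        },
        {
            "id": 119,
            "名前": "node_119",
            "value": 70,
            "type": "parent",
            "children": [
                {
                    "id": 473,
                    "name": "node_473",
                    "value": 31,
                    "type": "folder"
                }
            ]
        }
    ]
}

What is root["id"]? 24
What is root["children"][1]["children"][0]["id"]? 272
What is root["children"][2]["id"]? 119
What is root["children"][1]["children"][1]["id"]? 435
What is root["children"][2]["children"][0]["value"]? 31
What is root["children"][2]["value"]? 70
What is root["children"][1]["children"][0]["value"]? 60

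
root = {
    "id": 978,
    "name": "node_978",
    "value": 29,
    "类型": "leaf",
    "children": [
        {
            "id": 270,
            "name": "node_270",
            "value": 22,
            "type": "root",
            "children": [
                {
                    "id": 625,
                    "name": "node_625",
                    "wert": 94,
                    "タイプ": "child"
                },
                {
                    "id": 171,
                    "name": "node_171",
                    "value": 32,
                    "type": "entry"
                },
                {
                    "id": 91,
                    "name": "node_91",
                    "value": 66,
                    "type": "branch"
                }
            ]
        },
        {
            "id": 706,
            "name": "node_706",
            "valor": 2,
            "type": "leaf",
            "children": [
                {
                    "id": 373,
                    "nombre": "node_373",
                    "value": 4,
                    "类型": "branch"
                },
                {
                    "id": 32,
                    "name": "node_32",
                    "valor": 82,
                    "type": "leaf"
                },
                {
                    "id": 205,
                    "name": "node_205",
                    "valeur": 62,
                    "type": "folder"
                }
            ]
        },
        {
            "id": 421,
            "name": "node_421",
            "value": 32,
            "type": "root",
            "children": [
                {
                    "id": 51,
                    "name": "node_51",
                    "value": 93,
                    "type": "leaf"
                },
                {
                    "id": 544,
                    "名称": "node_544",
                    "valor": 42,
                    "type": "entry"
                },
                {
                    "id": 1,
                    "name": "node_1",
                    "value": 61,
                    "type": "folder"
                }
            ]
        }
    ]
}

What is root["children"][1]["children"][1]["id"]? 32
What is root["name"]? "node_978"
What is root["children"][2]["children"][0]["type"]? "leaf"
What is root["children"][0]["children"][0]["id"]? 625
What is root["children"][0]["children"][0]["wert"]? 94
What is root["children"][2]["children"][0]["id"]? 51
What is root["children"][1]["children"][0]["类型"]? "branch"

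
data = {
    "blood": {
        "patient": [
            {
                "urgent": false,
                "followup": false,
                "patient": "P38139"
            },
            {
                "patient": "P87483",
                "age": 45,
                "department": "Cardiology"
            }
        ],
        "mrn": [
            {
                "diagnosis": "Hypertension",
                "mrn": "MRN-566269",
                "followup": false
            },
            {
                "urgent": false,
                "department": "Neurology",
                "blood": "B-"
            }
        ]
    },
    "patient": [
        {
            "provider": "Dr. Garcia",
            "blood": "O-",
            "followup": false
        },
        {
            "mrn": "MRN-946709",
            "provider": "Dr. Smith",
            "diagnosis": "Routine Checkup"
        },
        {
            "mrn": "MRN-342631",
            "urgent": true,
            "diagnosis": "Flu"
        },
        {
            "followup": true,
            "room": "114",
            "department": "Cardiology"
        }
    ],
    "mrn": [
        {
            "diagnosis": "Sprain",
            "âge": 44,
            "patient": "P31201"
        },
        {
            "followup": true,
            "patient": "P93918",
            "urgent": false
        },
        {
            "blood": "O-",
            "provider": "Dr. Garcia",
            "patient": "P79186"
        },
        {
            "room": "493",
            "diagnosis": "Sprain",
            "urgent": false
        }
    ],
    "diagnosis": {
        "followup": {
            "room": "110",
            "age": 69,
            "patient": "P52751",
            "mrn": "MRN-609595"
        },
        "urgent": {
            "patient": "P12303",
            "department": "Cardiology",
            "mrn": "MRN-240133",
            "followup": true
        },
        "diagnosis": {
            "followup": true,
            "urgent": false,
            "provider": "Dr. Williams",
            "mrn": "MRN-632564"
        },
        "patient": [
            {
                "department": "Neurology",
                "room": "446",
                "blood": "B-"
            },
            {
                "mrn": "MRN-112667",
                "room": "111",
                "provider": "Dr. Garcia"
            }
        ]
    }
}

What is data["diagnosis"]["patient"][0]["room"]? "446"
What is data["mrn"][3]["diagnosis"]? "Sprain"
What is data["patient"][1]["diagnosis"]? "Routine Checkup"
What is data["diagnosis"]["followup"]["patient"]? "P52751"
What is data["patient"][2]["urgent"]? True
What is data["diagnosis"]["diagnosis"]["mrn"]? "MRN-632564"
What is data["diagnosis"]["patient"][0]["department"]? "Neurology"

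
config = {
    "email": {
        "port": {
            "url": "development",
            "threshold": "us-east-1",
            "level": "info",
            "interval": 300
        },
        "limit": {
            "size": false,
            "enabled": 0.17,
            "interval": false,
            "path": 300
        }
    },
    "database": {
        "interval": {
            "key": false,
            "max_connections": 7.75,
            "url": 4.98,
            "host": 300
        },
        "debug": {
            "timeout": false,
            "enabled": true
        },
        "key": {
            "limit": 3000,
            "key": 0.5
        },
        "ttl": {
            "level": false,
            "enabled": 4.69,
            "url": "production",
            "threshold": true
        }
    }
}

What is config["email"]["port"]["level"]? "info"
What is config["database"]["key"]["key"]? 0.5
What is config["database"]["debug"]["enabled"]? True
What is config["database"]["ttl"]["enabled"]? 4.69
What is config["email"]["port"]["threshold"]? "us-east-1"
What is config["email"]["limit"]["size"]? False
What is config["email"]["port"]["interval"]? 300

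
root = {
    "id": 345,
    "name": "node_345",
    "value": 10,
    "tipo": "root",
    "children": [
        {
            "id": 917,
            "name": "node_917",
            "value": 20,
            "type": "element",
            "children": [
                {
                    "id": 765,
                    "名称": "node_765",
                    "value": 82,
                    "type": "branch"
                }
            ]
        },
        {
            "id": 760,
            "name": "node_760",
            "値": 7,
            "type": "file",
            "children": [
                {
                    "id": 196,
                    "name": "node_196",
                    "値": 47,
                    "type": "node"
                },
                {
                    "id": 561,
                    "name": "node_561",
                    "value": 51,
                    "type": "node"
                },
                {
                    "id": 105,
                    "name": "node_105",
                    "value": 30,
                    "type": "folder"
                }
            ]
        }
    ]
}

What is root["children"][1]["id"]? 760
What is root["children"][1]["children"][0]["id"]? 196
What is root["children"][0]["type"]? "element"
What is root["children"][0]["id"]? 917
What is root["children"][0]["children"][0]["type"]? "branch"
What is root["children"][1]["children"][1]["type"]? "node"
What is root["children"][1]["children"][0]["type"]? "node"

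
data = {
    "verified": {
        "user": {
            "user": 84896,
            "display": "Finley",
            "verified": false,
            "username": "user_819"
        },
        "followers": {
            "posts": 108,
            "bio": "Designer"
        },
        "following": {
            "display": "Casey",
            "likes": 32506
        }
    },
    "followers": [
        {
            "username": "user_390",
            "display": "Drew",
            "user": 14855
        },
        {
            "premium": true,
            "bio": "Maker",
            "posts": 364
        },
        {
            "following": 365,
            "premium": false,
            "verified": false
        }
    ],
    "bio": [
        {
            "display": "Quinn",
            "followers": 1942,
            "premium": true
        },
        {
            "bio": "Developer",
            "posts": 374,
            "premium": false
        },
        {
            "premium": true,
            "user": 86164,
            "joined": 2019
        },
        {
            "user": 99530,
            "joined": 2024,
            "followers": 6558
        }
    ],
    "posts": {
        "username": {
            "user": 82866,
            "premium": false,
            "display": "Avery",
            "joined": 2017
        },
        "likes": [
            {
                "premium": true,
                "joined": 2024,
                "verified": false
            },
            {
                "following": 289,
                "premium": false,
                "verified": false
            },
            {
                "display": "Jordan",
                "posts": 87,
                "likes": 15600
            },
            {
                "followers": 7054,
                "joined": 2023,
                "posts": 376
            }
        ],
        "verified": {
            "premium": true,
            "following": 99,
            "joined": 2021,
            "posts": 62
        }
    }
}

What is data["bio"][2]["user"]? 86164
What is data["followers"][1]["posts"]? 364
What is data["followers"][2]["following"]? 365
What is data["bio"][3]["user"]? 99530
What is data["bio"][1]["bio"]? "Developer"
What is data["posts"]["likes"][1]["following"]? 289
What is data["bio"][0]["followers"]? 1942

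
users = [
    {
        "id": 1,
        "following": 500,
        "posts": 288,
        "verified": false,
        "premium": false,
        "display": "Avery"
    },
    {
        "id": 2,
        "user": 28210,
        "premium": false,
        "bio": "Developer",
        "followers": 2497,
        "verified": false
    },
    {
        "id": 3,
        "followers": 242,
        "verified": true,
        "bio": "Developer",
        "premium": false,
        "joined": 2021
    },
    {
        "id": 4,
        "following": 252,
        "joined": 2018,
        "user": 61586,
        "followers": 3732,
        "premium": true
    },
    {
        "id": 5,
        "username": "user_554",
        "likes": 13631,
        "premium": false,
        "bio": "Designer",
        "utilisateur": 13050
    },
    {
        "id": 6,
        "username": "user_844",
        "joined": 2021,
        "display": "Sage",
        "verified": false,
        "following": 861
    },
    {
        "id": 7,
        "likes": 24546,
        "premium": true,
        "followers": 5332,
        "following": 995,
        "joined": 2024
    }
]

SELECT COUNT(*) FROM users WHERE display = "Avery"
1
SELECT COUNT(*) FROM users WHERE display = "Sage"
1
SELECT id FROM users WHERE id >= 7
[7]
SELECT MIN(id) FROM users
1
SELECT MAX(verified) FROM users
True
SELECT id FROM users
[1, 2, 3, 4, 5, 6, 7]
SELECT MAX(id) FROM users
7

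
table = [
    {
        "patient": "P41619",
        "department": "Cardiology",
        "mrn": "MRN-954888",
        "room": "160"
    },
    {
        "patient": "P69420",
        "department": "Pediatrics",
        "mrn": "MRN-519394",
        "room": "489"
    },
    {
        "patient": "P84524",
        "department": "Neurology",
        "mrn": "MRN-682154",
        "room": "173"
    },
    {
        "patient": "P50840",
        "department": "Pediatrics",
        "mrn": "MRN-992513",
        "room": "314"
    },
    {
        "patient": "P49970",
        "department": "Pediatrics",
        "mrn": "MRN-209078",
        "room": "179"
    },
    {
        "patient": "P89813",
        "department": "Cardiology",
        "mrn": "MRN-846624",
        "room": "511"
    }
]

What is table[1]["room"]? "489"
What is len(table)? 6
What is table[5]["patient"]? "P89813"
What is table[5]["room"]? "511"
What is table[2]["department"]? "Neurology"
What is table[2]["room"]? "173"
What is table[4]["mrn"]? "MRN-209078"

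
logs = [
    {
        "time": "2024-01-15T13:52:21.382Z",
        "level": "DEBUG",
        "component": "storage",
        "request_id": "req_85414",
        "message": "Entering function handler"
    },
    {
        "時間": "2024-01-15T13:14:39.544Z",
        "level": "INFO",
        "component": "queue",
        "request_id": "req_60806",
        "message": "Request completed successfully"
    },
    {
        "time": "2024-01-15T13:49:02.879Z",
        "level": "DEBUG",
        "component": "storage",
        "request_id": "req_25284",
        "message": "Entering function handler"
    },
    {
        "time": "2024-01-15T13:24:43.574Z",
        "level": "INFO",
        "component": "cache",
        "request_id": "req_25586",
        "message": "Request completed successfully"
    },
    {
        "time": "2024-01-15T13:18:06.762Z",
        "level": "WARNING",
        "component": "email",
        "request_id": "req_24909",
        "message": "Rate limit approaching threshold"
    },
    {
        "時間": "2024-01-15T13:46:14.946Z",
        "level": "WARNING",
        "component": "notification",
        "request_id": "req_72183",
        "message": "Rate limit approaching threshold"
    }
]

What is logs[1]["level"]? "INFO"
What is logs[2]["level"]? "DEBUG"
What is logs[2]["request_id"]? "req_25284"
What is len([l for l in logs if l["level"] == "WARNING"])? 2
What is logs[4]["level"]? "WARNING"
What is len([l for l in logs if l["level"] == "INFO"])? 2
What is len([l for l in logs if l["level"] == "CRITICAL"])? 0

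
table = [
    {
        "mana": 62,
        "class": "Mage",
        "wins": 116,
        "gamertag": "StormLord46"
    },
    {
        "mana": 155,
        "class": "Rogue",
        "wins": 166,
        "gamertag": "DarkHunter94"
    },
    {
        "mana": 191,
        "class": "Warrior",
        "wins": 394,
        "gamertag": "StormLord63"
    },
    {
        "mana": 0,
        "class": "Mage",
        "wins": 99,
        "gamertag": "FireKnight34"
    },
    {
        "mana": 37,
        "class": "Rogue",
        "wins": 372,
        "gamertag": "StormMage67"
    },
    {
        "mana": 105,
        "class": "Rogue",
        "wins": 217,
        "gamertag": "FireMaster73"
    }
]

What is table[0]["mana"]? 62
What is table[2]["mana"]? 191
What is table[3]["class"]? "Mage"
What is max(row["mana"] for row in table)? 191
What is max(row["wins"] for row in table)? 394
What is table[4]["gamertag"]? "StormMage67"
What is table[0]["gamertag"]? "StormLord46"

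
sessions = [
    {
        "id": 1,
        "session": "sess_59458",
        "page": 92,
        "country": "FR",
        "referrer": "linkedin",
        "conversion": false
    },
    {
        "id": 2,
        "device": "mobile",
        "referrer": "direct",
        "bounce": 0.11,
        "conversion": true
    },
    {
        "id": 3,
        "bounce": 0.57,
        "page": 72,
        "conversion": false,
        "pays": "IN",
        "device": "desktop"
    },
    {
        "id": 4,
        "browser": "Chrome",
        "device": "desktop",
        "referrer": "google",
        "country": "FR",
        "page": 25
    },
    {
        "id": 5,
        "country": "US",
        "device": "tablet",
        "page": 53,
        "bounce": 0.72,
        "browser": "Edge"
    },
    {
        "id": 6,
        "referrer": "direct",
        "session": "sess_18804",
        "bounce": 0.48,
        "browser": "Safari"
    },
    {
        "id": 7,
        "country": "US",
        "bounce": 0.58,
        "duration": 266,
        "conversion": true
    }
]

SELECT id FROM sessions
[1, 2, 3, 4, 5, 6, 7]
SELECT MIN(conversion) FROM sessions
False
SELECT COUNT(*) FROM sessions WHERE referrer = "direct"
2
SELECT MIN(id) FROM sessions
1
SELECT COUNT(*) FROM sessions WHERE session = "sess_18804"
1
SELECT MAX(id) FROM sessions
7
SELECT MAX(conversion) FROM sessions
True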